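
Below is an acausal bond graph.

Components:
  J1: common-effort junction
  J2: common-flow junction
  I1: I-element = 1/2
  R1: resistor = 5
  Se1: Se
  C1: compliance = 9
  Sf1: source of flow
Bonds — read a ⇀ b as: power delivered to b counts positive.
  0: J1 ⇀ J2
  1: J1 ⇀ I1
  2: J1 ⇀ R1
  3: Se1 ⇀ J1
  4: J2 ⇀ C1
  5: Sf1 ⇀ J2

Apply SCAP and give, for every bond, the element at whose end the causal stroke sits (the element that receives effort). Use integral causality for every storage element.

bond 0 stroke at J2
bond 1 stroke at I1
bond 2 stroke at R1
bond 3 stroke at J1
bond 4 stroke at J2
bond 5 stroke at Sf1

bond 3 →J1  (Se1 (Se) sets effort on bond)
bond 5 →Sf1  (Sf1 fixes flow; stroke at Sf1)
bond 0 →J2  (0-jn J1 has e-setter on 3)
bond 1 →I1  (common-e at J1 fixed by 3)
bond 2 →R1  (common-e at J1 fixed by 3)
bond 4 →J2  (J2 flow already set via bond 5)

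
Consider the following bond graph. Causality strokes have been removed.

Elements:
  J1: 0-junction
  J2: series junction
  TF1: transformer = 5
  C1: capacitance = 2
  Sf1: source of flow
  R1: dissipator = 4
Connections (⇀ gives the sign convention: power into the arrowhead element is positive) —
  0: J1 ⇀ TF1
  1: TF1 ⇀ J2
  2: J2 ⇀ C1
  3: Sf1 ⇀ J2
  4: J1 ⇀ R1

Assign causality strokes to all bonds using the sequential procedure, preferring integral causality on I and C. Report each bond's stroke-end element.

#3 stroke→Sf1  (Sf1 (Sf) sets flow on bond)
#1 stroke→J2  (J2: bond 3 brought flow, rest push out)
#2 stroke→J2  (J2 flow already set via bond 3)
#0 stroke→TF1  (TF1: transformer flips bond 1)
#4 stroke→J1  (J1: last free bond brings effort in)

bond 0 stroke at TF1
bond 1 stroke at J2
bond 2 stroke at J2
bond 3 stroke at Sf1
bond 4 stroke at J1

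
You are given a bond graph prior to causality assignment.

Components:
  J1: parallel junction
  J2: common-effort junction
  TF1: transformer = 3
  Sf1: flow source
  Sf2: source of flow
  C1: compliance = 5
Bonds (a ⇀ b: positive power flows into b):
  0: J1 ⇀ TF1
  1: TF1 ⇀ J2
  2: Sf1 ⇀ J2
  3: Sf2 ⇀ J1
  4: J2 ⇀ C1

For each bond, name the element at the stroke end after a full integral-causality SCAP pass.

b2 stroke at Sf1  (Sf1 (Sf) sets flow on bond)
b3 stroke at Sf2  (source Sf2 imposes f)
b0 stroke at J1  (closing 0-jn rule on J1)
b1 stroke at TF1  (TF TF1: opposite of bond 0)
b4 stroke at J2  (only one effort-in slot at J2)

#0 →J1
#1 →TF1
#2 →Sf1
#3 →Sf2
#4 →J2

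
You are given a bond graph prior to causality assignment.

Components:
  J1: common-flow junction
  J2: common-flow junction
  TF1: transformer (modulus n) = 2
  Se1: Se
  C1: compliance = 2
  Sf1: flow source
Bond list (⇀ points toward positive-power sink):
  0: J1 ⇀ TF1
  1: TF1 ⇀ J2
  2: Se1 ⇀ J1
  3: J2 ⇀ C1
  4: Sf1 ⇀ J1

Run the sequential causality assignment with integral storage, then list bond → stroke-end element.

#2 stroke→J1  (Se1: effort source, stroke at far end)
#4 stroke→Sf1  (source Sf1 imposes f)
#0 stroke→J1  (1-jn J1 has f-setter on 4)
#1 stroke→TF1  (TF1 one-in-one-out from 0)
#3 stroke→J2  (J2: bond 1 brought flow, rest push out)

b0 |J1
b1 |TF1
b2 |J1
b3 |J2
b4 |Sf1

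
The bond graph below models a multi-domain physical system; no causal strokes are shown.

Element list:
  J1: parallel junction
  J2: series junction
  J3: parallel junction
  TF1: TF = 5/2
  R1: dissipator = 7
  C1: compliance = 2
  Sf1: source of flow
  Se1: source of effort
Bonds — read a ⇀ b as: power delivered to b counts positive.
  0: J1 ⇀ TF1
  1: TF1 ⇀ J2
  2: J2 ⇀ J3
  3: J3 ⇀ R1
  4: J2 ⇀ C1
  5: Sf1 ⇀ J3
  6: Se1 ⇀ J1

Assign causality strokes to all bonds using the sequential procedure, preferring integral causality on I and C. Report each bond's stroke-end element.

β0 |TF1
β1 |J2
β2 |J3
β3 |R1
β4 |J2
β5 |Sf1
β6 |J1

β5 stroke→Sf1  (Sf1 fixes flow; stroke at Sf1)
β6 stroke→J1  (Se1 (Se) sets effort on bond)
β0 stroke→TF1  (J1 effort already set via bond 6)
β1 stroke→J2  (TF1: transformer flips bond 0)
β4 stroke→J2  (C1 outputs effort q/C1)
β2 stroke→J3  (only one flow-in slot at J2)
β3 stroke→R1  (common-e at J3 fixed by 2)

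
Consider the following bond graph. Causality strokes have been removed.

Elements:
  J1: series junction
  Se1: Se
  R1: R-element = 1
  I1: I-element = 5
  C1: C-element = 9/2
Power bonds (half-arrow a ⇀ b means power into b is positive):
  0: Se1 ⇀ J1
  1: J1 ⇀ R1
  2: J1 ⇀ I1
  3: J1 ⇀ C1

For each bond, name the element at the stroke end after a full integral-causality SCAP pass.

β0 stroke at J1  (source Se1 imposes e)
β2 stroke at I1  (I1 integral (f out))
β1 stroke at J1  (J1: bond 2 brought flow, rest push out)
β3 stroke at J1  (1-jn J1 has f-setter on 2)

b0 |J1
b1 |J1
b2 |I1
b3 |J1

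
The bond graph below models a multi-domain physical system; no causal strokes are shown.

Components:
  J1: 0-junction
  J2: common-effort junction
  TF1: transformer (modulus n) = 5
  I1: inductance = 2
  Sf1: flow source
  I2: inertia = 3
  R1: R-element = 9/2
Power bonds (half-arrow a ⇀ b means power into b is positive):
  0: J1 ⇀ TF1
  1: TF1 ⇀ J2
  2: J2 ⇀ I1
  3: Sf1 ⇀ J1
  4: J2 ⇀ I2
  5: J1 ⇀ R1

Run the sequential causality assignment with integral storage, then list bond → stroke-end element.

#3 →Sf1  (Sf1 (Sf) sets flow on bond)
#2 →I1  (I1: I, integral causality)
#4 →I2  (prefer integral on I2)
#1 →J2  (J2: last free bond brings effort in)
#0 →TF1  (TF1: transformer flips bond 1)
#5 →J1  (J1 needs exactly one e-in)

β0 →TF1
β1 →J2
β2 →I1
β3 →Sf1
β4 →I2
β5 →J1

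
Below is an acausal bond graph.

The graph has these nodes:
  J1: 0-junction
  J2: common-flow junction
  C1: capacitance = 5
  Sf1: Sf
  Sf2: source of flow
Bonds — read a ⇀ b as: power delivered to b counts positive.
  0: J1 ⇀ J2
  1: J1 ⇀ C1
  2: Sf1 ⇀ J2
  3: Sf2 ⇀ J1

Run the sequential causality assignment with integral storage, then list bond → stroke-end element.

bond 0 stroke at J2
bond 1 stroke at J1
bond 2 stroke at Sf1
bond 3 stroke at Sf2

bond 2 |Sf1  (source Sf1 imposes f)
bond 3 |Sf2  (Sf2 (Sf) sets flow on bond)
bond 0 |J2  (common-f at J2 fixed by 2)
bond 1 |J1  (closing 0-jn rule on J1)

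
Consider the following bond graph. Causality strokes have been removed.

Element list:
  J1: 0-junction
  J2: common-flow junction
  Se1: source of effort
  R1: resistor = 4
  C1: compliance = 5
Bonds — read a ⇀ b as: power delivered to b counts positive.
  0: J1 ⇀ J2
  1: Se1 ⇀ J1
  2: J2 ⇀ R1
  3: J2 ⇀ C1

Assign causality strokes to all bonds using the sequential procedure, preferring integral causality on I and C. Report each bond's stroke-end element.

β0 stroke→J2
β1 stroke→J1
β2 stroke→R1
β3 stroke→J2

β1 stroke→J1  (Se1 fixes effort; stroke away)
β0 stroke→J2  (common-e at J1 fixed by 1)
β3 stroke→J2  (prefer integral on C1)
β2 stroke→R1  (J2 needs exactly one f-in)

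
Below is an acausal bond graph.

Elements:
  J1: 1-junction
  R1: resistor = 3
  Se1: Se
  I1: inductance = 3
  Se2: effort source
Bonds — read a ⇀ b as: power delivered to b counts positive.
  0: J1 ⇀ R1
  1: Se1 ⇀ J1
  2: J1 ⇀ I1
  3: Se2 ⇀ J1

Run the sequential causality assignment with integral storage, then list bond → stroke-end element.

b1 →J1  (Se1 (Se) sets effort on bond)
b3 →J1  (Se2 fixes effort; stroke away)
b2 →I1  (I1 integral (f out))
b0 →J1  (1-jn J1 has f-setter on 2)

bond 0 |J1
bond 1 |J1
bond 2 |I1
bond 3 |J1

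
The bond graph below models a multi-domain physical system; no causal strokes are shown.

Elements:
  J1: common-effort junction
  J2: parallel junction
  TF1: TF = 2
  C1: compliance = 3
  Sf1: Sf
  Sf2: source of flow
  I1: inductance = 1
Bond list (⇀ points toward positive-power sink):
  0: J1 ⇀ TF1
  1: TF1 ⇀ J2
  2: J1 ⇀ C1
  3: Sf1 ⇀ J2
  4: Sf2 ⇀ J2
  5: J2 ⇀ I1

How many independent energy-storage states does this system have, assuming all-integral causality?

bond 3 |Sf1  (Sf1 fixes flow; stroke at Sf1)
bond 4 |Sf2  (Sf2: flow source, stroke at near end)
bond 2 |J1  (C1 integral (e out))
bond 0 |TF1  (J1: bond 2 brought effort, rest push out)
bond 1 |J2  (TF TF1: opposite of bond 0)
bond 5 |I1  (common-e at J2 fixed by 1)

2  (C1, I1 all integral)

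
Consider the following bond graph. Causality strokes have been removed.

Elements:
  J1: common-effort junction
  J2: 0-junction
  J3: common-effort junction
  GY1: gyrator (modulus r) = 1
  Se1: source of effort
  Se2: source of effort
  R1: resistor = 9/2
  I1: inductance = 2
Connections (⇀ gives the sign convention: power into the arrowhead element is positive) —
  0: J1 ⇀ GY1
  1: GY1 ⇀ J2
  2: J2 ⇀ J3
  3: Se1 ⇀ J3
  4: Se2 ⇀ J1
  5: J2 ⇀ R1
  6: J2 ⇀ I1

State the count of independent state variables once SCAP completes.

1  (I1 all integral)

#3 stroke→J3  (source Se1 imposes e)
#4 stroke→J1  (Se2 fixes effort; stroke away)
#0 stroke→GY1  (J1 effort already set via bond 4)
#2 stroke→J2  (common-e at J3 fixed by 3)
#1 stroke→GY1  (through GY1, causality inverts; strokes same side of GY1)
#5 stroke→R1  (0-jn J2 has e-setter on 2)
#6 stroke→I1  (J2 effort already set via bond 2)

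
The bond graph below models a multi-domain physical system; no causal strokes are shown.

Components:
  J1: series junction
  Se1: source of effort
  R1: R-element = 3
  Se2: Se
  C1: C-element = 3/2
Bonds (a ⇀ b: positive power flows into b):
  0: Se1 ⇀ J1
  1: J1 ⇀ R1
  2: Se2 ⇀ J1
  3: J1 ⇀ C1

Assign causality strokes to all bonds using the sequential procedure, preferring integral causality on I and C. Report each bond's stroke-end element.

bond 0 |J1  (Se1: effort source, stroke at far end)
bond 2 |J1  (source Se2 imposes e)
bond 3 |J1  (prefer integral on C1)
bond 1 |R1  (J1: last free bond brings flow in)

b0 →J1
b1 →R1
b2 →J1
b3 →J1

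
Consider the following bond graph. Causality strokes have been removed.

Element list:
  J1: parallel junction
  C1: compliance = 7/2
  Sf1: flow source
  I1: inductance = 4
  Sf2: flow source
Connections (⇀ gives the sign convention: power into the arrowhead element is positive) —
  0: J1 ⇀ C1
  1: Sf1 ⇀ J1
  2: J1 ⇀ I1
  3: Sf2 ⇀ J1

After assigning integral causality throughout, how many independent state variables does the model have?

β1 |Sf1  (source Sf1 imposes f)
β3 |Sf2  (source Sf2 imposes f)
β0 |J1  (prefer integral on C1)
β2 |I1  (0-jn J1 has e-setter on 0)

2  (C1, I1 all integral)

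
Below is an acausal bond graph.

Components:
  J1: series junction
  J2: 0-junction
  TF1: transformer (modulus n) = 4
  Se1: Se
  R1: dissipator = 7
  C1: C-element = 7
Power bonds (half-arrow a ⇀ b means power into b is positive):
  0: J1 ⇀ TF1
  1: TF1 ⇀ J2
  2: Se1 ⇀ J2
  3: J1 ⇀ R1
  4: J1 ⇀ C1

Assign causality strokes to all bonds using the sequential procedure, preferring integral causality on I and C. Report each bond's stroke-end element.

β0 |J1
β1 |TF1
β2 |J2
β3 |R1
β4 |J1

β2 →J2  (Se1 fixes effort; stroke away)
β1 →TF1  (J2 effort already set via bond 2)
β0 →J1  (through TF1, causality passes straight; one stroke at TF1)
β4 →J1  (C1: C, integral causality)
β3 →R1  (only one flow-in slot at J1)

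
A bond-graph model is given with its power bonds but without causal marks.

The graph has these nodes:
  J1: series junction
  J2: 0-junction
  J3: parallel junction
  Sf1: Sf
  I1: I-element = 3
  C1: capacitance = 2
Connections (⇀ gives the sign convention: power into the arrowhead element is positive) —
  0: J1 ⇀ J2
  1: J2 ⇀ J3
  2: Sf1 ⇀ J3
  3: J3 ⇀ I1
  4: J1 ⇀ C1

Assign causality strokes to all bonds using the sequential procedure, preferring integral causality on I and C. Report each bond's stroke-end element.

β0 stroke→J2
β1 stroke→J3
β2 stroke→Sf1
β3 stroke→I1
β4 stroke→J1

b2 stroke at Sf1  (source Sf1 imposes f)
b3 stroke at I1  (prefer integral on I1)
b1 stroke at J3  (only one effort-in slot at J3)
b0 stroke at J2  (J2 needs exactly one e-in)
b4 stroke at J1  (common-f at J1 fixed by 0)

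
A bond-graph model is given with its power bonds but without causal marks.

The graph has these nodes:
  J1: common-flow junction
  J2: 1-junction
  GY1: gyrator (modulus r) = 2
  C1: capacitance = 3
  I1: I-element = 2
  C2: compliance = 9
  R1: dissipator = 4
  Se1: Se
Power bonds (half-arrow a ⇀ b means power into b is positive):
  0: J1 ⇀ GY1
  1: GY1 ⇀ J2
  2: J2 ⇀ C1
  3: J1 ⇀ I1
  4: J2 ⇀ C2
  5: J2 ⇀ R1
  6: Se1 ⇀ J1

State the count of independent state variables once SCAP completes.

3  (C1, C2, I1 all integral)

β6 stroke at J1  (Se1: effort source, stroke at far end)
β2 stroke at J2  (prefer integral on C1)
β3 stroke at I1  (I1: I, integral causality)
β0 stroke at J1  (J1: bond 3 brought flow, rest push out)
β1 stroke at J2  (GY GY1: same side as bond 0)
β4 stroke at J2  (C2: C, integral causality)
β5 stroke at R1  (closing 1-jn rule on J2)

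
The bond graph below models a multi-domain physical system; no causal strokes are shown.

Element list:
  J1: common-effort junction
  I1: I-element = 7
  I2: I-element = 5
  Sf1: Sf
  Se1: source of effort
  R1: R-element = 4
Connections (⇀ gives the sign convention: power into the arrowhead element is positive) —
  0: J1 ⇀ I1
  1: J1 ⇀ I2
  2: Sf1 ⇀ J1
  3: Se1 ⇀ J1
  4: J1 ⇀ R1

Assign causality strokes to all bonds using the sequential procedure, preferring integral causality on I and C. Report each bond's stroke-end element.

#0 stroke at I1
#1 stroke at I2
#2 stroke at Sf1
#3 stroke at J1
#4 stroke at R1

β2 stroke at Sf1  (Sf1 (Sf) sets flow on bond)
β3 stroke at J1  (source Se1 imposes e)
β0 stroke at I1  (0-jn J1 has e-setter on 3)
β1 stroke at I2  (J1: bond 3 brought effort, rest push out)
β4 stroke at R1  (J1 effort already set via bond 3)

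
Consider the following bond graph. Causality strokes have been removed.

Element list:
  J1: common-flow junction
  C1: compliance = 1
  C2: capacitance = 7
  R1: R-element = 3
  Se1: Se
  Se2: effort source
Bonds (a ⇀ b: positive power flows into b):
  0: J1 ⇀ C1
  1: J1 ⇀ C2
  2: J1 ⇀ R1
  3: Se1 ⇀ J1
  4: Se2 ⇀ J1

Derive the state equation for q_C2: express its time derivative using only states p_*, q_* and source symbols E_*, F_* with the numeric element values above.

dq_C2/dt = E_Se1/3 + E_Se2/3 - q_C1/3 - q_C2/21

#3 →J1  (source Se1 imposes e)
#4 →J1  (source Se2 imposes e)
#0 →J1  (C1: C, integral causality)
#1 →J1  (C2: C, integral causality)
#2 →R1  (only one flow-in slot at J1)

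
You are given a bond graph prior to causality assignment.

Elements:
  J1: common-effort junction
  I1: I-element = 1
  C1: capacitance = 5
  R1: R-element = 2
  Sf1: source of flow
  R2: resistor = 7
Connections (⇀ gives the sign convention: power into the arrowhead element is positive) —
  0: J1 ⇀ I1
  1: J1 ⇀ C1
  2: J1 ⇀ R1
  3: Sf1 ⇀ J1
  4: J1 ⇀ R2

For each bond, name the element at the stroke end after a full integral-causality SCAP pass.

b0 stroke→I1
b1 stroke→J1
b2 stroke→R1
b3 stroke→Sf1
b4 stroke→R2

β3 stroke→Sf1  (source Sf1 imposes f)
β0 stroke→I1  (I1: I, integral causality)
β1 stroke→J1  (prefer integral on C1)
β2 stroke→R1  (J1: bond 1 brought effort, rest push out)
β4 stroke→R2  (J1 effort already set via bond 1)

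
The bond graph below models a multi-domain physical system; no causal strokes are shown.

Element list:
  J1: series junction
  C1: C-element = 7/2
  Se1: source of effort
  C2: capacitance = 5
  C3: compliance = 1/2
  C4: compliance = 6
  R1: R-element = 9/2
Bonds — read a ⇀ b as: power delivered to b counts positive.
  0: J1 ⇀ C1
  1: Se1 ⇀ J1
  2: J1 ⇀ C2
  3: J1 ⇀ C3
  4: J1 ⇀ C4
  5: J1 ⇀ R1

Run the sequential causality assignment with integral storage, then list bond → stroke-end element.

bond 0 stroke at J1
bond 1 stroke at J1
bond 2 stroke at J1
bond 3 stroke at J1
bond 4 stroke at J1
bond 5 stroke at R1

bond 1 stroke at J1  (Se1 fixes effort; stroke away)
bond 0 stroke at J1  (C1 outputs effort q/C1)
bond 2 stroke at J1  (C2: C, integral causality)
bond 3 stroke at J1  (C3 outputs effort q/C3)
bond 4 stroke at J1  (C4 integral (e out))
bond 5 stroke at R1  (J1: last free bond brings flow in)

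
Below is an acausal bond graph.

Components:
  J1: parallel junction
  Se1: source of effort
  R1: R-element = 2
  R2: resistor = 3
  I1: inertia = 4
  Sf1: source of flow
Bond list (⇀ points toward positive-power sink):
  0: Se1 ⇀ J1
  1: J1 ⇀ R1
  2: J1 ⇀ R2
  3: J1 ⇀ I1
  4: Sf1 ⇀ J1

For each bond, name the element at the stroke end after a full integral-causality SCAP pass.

#0 stroke at J1  (source Se1 imposes e)
#4 stroke at Sf1  (source Sf1 imposes f)
#1 stroke at R1  (J1 effort already set via bond 0)
#2 stroke at R2  (common-e at J1 fixed by 0)
#3 stroke at I1  (J1: bond 0 brought effort, rest push out)

bond 0 stroke→J1
bond 1 stroke→R1
bond 2 stroke→R2
bond 3 stroke→I1
bond 4 stroke→Sf1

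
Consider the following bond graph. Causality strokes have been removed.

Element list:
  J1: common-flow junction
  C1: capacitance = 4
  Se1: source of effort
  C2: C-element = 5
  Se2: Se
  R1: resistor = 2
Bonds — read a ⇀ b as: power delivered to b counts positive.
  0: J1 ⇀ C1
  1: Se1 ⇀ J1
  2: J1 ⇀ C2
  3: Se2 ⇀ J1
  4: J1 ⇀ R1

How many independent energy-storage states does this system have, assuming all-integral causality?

bond 1 →J1  (Se1 (Se) sets effort on bond)
bond 3 →J1  (source Se2 imposes e)
bond 0 →J1  (C1: C, integral causality)
bond 2 →J1  (C2 integral (e out))
bond 4 →R1  (J1 needs exactly one f-in)

2  (C1, C2 all integral)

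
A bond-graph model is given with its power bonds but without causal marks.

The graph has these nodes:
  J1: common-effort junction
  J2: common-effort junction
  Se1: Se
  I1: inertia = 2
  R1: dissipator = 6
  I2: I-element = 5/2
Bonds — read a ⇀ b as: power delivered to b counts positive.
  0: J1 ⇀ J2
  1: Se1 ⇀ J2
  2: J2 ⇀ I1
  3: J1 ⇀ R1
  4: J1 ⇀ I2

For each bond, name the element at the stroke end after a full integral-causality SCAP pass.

b1 stroke→J2  (Se1: effort source, stroke at far end)
b0 stroke→J1  (0-jn J2 has e-setter on 1)
b2 stroke→I1  (J2 effort already set via bond 1)
b3 stroke→R1  (J1 effort already set via bond 0)
b4 stroke→I2  (J1 effort already set via bond 0)

β0 stroke→J1
β1 stroke→J2
β2 stroke→I1
β3 stroke→R1
β4 stroke→I2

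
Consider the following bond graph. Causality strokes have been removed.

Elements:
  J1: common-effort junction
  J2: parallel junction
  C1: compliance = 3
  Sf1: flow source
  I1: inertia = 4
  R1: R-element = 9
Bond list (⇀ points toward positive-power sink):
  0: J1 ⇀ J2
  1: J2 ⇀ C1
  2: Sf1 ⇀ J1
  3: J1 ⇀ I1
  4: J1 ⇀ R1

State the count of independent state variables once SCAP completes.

2  (C1, I1 all integral)

bond 2 →Sf1  (source Sf1 imposes f)
bond 1 →J2  (prefer integral on C1)
bond 0 →J1  (common-e at J2 fixed by 1)
bond 3 →I1  (0-jn J1 has e-setter on 0)
bond 4 →R1  (J1: bond 0 brought effort, rest push out)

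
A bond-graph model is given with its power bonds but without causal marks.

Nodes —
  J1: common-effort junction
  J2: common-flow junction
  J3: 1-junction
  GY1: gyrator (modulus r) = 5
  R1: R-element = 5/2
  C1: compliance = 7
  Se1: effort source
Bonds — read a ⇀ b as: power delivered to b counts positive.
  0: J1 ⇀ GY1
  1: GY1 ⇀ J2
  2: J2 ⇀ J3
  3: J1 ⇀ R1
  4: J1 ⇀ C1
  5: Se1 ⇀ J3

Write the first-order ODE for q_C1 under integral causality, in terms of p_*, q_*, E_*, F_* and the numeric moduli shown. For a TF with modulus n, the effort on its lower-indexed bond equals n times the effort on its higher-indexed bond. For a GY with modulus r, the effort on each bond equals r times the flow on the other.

dq_C1/dt = E_Se1/5 - 2*q_C1/35

#5 stroke→J3  (source Se1 imposes e)
#2 stroke→J2  (J3: last free bond brings flow in)
#1 stroke→GY1  (only one flow-in slot at J2)
#0 stroke→GY1  (GY GY1: same side as bond 1)
#4 stroke→J1  (prefer integral on C1)
#3 stroke→R1  (J1: bond 4 brought effort, rest push out)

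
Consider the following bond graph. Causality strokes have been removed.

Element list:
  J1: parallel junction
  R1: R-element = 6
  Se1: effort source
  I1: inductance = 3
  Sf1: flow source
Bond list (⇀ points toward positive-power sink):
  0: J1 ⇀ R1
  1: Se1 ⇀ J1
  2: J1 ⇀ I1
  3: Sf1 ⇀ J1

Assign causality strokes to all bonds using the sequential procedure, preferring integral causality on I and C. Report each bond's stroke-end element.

b1 →J1  (Se1 fixes effort; stroke away)
b3 →Sf1  (Sf1 (Sf) sets flow on bond)
b0 →R1  (J1: bond 1 brought effort, rest push out)
b2 →I1  (0-jn J1 has e-setter on 1)

bond 0 |R1
bond 1 |J1
bond 2 |I1
bond 3 |Sf1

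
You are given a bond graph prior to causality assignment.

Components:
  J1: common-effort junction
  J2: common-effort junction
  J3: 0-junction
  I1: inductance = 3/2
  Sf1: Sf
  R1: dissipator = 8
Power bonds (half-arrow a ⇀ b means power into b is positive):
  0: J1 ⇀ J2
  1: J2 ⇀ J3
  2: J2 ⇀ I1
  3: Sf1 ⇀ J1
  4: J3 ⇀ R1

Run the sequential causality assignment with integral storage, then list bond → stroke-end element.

b0 stroke→J1
b1 stroke→J2
b2 stroke→I1
b3 stroke→Sf1
b4 stroke→J3

b3 →Sf1  (source Sf1 imposes f)
b0 →J1  (only one effort-in slot at J1)
b2 →I1  (I1 integral (f out))
b1 →J2  (J2 needs exactly one e-in)
b4 →J3  (J3 needs exactly one e-in)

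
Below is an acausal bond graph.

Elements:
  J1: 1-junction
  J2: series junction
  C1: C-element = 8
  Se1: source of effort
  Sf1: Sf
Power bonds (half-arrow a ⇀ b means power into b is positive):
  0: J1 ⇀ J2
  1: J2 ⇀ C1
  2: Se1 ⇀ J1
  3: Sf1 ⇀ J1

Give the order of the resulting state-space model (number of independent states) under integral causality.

b2 |J1  (Se1 (Se) sets effort on bond)
b3 |Sf1  (source Sf1 imposes f)
b0 |J1  (common-f at J1 fixed by 3)
b1 |J2  (common-f at J2 fixed by 0)

1  (C1 all integral)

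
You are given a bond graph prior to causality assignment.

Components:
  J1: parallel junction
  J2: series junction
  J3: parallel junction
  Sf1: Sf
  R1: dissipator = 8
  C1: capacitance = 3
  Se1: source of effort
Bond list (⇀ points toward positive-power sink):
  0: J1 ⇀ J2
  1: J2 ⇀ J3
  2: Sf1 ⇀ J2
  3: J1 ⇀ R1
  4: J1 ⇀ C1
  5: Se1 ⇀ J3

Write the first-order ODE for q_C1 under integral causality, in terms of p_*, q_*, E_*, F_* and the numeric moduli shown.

dq_C1/dt = -F_Sf1 - q_C1/24

#2 stroke at Sf1  (Sf1: flow source, stroke at near end)
#5 stroke at J3  (Se1: effort source, stroke at far end)
#0 stroke at J2  (common-f at J2 fixed by 2)
#1 stroke at J2  (J2 flow already set via bond 2)
#4 stroke at J1  (C1 integral (e out))
#3 stroke at R1  (J1: bond 4 brought effort, rest push out)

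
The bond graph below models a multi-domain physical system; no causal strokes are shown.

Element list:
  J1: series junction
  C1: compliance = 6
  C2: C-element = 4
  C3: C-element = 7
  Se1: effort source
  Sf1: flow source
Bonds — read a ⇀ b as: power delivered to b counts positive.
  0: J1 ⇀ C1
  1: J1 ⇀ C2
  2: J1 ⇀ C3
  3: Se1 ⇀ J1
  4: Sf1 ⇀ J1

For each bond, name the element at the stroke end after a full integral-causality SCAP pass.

bond 3 |J1  (Se1 (Se) sets effort on bond)
bond 4 |Sf1  (Sf1: flow source, stroke at near end)
bond 0 |J1  (common-f at J1 fixed by 4)
bond 1 |J1  (J1: bond 4 brought flow, rest push out)
bond 2 |J1  (1-jn J1 has f-setter on 4)

b0 stroke→J1
b1 stroke→J1
b2 stroke→J1
b3 stroke→J1
b4 stroke→Sf1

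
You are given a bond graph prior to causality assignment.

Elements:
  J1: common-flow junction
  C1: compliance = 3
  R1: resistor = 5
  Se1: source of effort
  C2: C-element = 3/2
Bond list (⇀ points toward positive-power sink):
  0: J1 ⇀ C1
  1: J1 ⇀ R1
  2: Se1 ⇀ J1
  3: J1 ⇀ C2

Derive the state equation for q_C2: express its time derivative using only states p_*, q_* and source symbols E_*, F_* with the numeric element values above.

dq_C2/dt = E_Se1/5 - q_C1/15 - 2*q_C2/15

b2 stroke→J1  (Se1: effort source, stroke at far end)
b0 stroke→J1  (C1 outputs effort q/C1)
b3 stroke→J1  (C2 integral (e out))
b1 stroke→R1  (J1 needs exactly one f-in)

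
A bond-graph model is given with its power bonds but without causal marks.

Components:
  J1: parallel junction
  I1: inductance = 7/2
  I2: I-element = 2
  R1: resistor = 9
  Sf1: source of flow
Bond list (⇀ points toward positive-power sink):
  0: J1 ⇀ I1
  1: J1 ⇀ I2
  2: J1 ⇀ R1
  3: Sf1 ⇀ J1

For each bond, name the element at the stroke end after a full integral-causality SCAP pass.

#0 stroke→I1
#1 stroke→I2
#2 stroke→J1
#3 stroke→Sf1

b3 |Sf1  (Sf1 fixes flow; stroke at Sf1)
b0 |I1  (I1: I, integral causality)
b1 |I2  (I2 integral (f out))
b2 |J1  (J1: last free bond brings effort in)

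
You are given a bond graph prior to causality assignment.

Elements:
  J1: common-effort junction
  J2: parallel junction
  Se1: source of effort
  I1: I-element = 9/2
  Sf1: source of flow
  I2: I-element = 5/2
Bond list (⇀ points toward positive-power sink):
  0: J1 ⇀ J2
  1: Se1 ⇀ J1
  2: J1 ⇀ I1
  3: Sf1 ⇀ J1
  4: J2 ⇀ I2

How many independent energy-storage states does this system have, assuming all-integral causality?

β1 →J1  (Se1 (Se) sets effort on bond)
β3 →Sf1  (Sf1 fixes flow; stroke at Sf1)
β0 →J2  (J1 effort already set via bond 1)
β2 →I1  (0-jn J1 has e-setter on 1)
β4 →I2  (J2: bond 0 brought effort, rest push out)

2  (I1, I2 all integral)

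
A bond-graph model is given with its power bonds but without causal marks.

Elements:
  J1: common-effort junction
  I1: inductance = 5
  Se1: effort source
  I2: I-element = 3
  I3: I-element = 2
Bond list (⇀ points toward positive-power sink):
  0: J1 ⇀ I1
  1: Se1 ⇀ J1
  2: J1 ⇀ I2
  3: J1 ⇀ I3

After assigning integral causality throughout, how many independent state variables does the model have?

3  (I1, I2, I3 all integral)

bond 1 |J1  (source Se1 imposes e)
bond 0 |I1  (J1: bond 1 brought effort, rest push out)
bond 2 |I2  (common-e at J1 fixed by 1)
bond 3 |I3  (J1: bond 1 brought effort, rest push out)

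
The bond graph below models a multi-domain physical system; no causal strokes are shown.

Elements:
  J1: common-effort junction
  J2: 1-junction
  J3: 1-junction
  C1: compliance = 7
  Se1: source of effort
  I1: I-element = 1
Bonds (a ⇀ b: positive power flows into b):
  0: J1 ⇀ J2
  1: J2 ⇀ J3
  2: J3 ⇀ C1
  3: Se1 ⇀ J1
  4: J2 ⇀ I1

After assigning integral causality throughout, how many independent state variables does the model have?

2  (C1, I1 all integral)

b3 |J1  (source Se1 imposes e)
b0 |J2  (J1 effort already set via bond 3)
b2 |J3  (C1 outputs effort q/C1)
b1 |J2  (J3 needs exactly one f-in)
b4 |I1  (J2: last free bond brings flow in)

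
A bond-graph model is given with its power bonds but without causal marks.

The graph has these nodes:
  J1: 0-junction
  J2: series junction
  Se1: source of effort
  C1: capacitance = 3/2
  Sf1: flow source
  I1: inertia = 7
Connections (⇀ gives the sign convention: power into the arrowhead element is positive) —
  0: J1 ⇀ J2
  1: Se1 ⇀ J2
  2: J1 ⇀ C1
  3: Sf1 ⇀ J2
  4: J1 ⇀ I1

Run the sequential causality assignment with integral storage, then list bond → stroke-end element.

β0 stroke→J2
β1 stroke→J2
β2 stroke→J1
β3 stroke→Sf1
β4 stroke→I1

b1 |J2  (source Se1 imposes e)
b3 |Sf1  (Sf1 (Sf) sets flow on bond)
b0 |J2  (common-f at J2 fixed by 3)
b2 |J1  (C1 integral (e out))
b4 |I1  (J1 effort already set via bond 2)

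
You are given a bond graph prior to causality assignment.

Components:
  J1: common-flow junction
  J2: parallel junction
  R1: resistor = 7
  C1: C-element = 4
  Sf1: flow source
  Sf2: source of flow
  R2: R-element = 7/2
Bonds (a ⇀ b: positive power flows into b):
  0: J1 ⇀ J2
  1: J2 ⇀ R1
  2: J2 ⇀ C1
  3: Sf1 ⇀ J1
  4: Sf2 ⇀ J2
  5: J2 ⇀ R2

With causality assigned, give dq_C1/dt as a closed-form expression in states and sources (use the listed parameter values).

bond 3 →Sf1  (Sf1 (Sf) sets flow on bond)
bond 4 →Sf2  (Sf2: flow source, stroke at near end)
bond 0 →J1  (J1: bond 3 brought flow, rest push out)
bond 2 →J2  (C1: C, integral causality)
bond 1 →R1  (J2 effort already set via bond 2)
bond 5 →R2  (common-e at J2 fixed by 2)

dq_C1/dt = F_Sf1 + F_Sf2 - 3*q_C1/28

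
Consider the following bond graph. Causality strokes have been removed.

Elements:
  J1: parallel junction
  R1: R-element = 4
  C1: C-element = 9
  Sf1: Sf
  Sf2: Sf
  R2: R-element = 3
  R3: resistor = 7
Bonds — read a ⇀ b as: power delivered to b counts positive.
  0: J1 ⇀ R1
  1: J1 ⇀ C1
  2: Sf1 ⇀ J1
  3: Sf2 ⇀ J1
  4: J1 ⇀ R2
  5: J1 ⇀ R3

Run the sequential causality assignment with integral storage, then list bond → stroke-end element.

bond 2 →Sf1  (Sf1 (Sf) sets flow on bond)
bond 3 →Sf2  (Sf2 fixes flow; stroke at Sf2)
bond 1 →J1  (prefer integral on C1)
bond 0 →R1  (J1 effort already set via bond 1)
bond 4 →R2  (0-jn J1 has e-setter on 1)
bond 5 →R3  (0-jn J1 has e-setter on 1)

#0 →R1
#1 →J1
#2 →Sf1
#3 →Sf2
#4 →R2
#5 →R3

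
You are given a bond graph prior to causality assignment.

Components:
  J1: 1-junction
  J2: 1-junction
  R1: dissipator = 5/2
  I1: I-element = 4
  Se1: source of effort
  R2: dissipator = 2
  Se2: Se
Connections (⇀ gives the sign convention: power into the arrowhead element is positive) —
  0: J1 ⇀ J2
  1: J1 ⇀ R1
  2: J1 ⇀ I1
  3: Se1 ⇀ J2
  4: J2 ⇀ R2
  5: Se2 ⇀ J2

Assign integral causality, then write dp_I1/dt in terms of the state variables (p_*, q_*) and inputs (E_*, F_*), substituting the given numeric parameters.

#3 stroke→J2  (source Se1 imposes e)
#5 stroke→J2  (Se2: effort source, stroke at far end)
#2 stroke→I1  (I1: I, integral causality)
#0 stroke→J1  (1-jn J1 has f-setter on 2)
#1 stroke→J1  (J1: bond 2 brought flow, rest push out)
#4 stroke→J2  (J2: bond 0 brought flow, rest push out)

dp_I1/dt = E_Se1 + E_Se2 - 9*p_I1/8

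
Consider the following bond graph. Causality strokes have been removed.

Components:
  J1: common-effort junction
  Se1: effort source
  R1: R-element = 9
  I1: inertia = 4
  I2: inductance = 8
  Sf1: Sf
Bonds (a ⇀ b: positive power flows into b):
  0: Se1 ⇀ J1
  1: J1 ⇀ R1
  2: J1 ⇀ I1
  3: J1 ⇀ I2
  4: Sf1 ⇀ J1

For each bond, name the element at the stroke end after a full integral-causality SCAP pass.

β0 →J1
β1 →R1
β2 →I1
β3 →I2
β4 →Sf1

b0 →J1  (Se1 fixes effort; stroke away)
b4 →Sf1  (source Sf1 imposes f)
b1 →R1  (J1: bond 0 brought effort, rest push out)
b2 →I1  (0-jn J1 has e-setter on 0)
b3 →I2  (J1: bond 0 brought effort, rest push out)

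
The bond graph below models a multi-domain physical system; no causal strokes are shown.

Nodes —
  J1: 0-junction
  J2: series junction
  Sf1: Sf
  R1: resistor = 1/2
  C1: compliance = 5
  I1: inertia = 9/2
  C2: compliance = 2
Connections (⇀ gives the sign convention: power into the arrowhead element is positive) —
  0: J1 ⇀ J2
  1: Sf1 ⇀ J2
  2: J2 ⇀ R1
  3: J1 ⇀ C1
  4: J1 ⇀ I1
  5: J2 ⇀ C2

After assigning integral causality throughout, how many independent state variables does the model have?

β1 stroke→Sf1  (Sf1 fixes flow; stroke at Sf1)
β0 stroke→J2  (J2: bond 1 brought flow, rest push out)
β2 stroke→J2  (common-f at J2 fixed by 1)
β5 stroke→J2  (J2: bond 1 brought flow, rest push out)
β3 stroke→J1  (prefer integral on C1)
β4 stroke→I1  (0-jn J1 has e-setter on 3)

3  (C1, C2, I1 all integral)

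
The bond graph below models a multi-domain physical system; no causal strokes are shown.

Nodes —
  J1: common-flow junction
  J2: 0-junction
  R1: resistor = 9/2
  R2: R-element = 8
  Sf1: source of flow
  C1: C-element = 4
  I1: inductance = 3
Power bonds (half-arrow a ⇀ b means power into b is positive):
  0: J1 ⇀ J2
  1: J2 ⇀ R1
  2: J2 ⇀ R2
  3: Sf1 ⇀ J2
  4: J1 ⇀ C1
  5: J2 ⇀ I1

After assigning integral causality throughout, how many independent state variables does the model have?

2  (C1, I1 all integral)

bond 3 →Sf1  (Sf1 (Sf) sets flow on bond)
bond 4 →J1  (C1 outputs effort q/C1)
bond 0 →J2  (J1 needs exactly one f-in)
bond 1 →R1  (common-e at J2 fixed by 0)
bond 2 →R2  (J2: bond 0 brought effort, rest push out)
bond 5 →I1  (0-jn J2 has e-setter on 0)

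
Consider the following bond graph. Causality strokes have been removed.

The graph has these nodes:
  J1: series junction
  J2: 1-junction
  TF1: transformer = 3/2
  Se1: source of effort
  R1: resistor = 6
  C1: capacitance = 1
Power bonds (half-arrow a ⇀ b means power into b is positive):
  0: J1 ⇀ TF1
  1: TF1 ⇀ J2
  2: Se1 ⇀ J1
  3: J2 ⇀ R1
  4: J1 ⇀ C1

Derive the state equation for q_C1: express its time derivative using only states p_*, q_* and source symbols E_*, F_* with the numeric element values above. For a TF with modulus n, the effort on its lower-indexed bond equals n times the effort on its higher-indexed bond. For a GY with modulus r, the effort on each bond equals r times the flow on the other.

dq_C1/dt = 2*E_Se1/27 - 2*q_C1/27

β2 |J1  (source Se1 imposes e)
β4 |J1  (C1 integral (e out))
β0 |TF1  (only one flow-in slot at J1)
β1 |J2  (TF1: transformer flips bond 0)
β3 |R1  (J2: last free bond brings flow in)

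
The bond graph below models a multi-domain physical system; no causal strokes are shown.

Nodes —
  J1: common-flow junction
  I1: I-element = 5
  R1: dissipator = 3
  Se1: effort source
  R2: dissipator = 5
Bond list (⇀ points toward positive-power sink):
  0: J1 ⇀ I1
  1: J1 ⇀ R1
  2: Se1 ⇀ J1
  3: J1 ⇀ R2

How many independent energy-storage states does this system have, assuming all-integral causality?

1  (I1 all integral)

β2 stroke→J1  (Se1 fixes effort; stroke away)
β0 stroke→I1  (I1: I, integral causality)
β1 stroke→J1  (1-jn J1 has f-setter on 0)
β3 stroke→J1  (J1: bond 0 brought flow, rest push out)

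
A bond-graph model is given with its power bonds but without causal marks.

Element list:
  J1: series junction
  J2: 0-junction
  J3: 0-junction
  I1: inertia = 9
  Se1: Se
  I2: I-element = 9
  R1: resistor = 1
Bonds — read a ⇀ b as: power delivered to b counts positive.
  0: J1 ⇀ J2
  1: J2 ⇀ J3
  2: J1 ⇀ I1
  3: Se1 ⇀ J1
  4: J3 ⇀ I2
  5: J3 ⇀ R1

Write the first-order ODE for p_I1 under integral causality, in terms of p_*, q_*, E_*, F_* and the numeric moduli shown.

#3 |J1  (Se1 (Se) sets effort on bond)
#2 |I1  (I1 outputs flow p/I1)
#0 |J1  (J1: bond 2 brought flow, rest push out)
#1 |J2  (only one effort-in slot at J2)
#4 |I2  (I2 integral (f out))
#5 |J3  (J3: last free bond brings effort in)

dp_I1/dt = E_Se1 - p_I1/9 + p_I2/9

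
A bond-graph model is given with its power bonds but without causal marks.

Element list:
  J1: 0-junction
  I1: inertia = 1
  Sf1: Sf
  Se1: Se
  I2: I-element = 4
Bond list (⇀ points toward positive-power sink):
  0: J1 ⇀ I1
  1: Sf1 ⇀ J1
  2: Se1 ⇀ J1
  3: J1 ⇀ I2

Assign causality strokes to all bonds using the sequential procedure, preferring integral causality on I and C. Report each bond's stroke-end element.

β1 stroke→Sf1  (Sf1: flow source, stroke at near end)
β2 stroke→J1  (Se1: effort source, stroke at far end)
β0 stroke→I1  (J1 effort already set via bond 2)
β3 stroke→I2  (J1 effort already set via bond 2)

bond 0 |I1
bond 1 |Sf1
bond 2 |J1
bond 3 |I2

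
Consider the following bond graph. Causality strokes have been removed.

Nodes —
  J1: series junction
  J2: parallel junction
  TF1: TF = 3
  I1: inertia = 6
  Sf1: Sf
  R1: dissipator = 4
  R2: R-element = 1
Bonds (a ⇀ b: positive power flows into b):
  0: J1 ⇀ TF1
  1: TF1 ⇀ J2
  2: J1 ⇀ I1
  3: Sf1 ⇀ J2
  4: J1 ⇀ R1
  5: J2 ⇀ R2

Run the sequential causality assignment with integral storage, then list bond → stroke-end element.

β3 stroke at Sf1  (Sf1 (Sf) sets flow on bond)
β2 stroke at I1  (I1 integral (f out))
β0 stroke at J1  (J1 flow already set via bond 2)
β4 stroke at J1  (J1: bond 2 brought flow, rest push out)
β1 stroke at TF1  (through TF1, causality passes straight; one stroke at TF1)
β5 stroke at J2  (J2 needs exactly one e-in)

b0 |J1
b1 |TF1
b2 |I1
b3 |Sf1
b4 |J1
b5 |J2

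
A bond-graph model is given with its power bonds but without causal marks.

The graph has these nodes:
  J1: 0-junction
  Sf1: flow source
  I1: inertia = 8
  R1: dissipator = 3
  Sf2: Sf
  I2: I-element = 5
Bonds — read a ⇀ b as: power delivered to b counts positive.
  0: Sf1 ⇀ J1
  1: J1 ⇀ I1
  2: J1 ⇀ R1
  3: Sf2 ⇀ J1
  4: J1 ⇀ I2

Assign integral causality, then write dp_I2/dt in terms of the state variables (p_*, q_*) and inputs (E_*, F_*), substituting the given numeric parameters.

bond 0 →Sf1  (source Sf1 imposes f)
bond 3 →Sf2  (Sf2 (Sf) sets flow on bond)
bond 1 →I1  (prefer integral on I1)
bond 4 →I2  (I2 integral (f out))
bond 2 →J1  (J1 needs exactly one e-in)

dp_I2/dt = 3*F_Sf1 + 3*F_Sf2 - 3*p_I1/8 - 3*p_I2/5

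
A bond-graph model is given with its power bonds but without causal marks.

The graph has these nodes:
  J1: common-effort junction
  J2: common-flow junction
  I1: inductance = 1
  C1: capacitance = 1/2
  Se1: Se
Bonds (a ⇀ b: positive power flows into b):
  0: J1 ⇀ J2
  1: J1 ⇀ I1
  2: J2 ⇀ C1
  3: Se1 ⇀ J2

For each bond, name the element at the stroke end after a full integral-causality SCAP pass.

β3 |J2  (source Se1 imposes e)
β1 |I1  (I1 outputs flow p/I1)
β0 |J1  (J1 needs exactly one e-in)
β2 |J2  (1-jn J2 has f-setter on 0)

b0 →J1
b1 →I1
b2 →J2
b3 →J2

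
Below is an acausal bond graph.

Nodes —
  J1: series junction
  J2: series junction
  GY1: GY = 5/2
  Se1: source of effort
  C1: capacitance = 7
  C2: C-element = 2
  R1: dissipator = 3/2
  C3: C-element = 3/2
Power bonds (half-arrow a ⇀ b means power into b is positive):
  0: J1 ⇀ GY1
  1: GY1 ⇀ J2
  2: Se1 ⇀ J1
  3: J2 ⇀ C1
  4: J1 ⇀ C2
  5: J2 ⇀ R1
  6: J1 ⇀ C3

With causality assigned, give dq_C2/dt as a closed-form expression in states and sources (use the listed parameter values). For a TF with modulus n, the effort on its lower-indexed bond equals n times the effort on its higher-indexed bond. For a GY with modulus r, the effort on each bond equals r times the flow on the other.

dq_C2/dt = 6*E_Se1/25 + 2*q_C1/35 - 3*q_C2/25 - 4*q_C3/25

#2 stroke→J1  (Se1 fixes effort; stroke away)
#3 stroke→J2  (C1: C, integral causality)
#4 stroke→J1  (prefer integral on C2)
#6 stroke→J1  (prefer integral on C3)
#0 stroke→GY1  (closing 1-jn rule on J1)
#1 stroke→GY1  (GY1 both-in/both-out from 0)
#5 stroke→J2  (1-jn J2 has f-setter on 1)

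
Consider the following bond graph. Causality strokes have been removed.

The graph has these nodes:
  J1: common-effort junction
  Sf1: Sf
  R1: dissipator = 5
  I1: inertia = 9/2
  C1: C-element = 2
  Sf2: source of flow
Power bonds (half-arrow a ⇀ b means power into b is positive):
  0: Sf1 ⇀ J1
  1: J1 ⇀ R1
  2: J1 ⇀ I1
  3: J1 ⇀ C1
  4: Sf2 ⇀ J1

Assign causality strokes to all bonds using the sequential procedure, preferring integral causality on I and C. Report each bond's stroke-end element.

bond 0 |Sf1
bond 1 |R1
bond 2 |I1
bond 3 |J1
bond 4 |Sf2

bond 0 stroke at Sf1  (Sf1: flow source, stroke at near end)
bond 4 stroke at Sf2  (source Sf2 imposes f)
bond 2 stroke at I1  (I1 integral (f out))
bond 3 stroke at J1  (C1 outputs effort q/C1)
bond 1 stroke at R1  (0-jn J1 has e-setter on 3)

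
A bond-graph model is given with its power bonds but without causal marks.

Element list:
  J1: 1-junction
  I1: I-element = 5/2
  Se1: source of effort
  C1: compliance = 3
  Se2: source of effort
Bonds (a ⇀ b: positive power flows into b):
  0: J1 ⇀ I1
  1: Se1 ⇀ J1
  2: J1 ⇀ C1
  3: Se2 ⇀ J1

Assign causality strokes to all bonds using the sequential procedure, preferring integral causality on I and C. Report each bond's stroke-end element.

bond 0 stroke at I1
bond 1 stroke at J1
bond 2 stroke at J1
bond 3 stroke at J1

b1 →J1  (source Se1 imposes e)
b3 →J1  (Se2: effort source, stroke at far end)
b0 →I1  (I1 outputs flow p/I1)
b2 →J1  (J1 flow already set via bond 0)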